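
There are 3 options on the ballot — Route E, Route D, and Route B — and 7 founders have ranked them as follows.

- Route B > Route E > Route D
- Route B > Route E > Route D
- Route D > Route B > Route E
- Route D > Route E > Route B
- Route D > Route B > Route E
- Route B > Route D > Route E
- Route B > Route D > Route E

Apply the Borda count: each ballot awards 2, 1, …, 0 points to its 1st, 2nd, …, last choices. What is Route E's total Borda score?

3

Borda scores:
  Route E: 1 + 1 + 0 + 1 + 0 + 0 + 0 = 3
  Route D: 0 + 0 + 2 + 2 + 2 + 1 + 1 = 8
  Route B: 2 + 2 + 1 + 0 + 1 + 2 + 2 = 10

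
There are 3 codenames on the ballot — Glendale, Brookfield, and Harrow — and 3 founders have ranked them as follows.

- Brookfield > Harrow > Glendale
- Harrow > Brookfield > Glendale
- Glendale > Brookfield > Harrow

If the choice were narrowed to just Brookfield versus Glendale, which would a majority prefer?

Ballots ranking Brookfield above Glendale: 2.
Ballots ranking Glendale above Brookfield: 1.
Brookfield wins the head-to-head, 2–1.

Brookfield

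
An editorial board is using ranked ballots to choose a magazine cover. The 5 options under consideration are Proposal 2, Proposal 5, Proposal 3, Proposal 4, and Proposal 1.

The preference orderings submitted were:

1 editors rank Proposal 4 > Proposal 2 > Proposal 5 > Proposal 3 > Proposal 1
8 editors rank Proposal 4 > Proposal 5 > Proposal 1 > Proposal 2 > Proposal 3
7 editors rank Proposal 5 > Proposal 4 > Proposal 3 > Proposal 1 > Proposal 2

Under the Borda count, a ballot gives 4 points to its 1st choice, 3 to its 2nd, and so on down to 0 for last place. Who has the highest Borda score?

Proposal 4

Borda scores:
  Proposal 2: 3 + 8·1 + 7·0 = 11
  Proposal 5: 2 + 8·3 + 7·4 = 54
  Proposal 3: 1 + 8·0 + 7·2 = 15
  Proposal 4: 4 + 8·4 + 7·3 = 57
  Proposal 1: 0 + 8·2 + 7·1 = 23
Proposal 4 has the highest total.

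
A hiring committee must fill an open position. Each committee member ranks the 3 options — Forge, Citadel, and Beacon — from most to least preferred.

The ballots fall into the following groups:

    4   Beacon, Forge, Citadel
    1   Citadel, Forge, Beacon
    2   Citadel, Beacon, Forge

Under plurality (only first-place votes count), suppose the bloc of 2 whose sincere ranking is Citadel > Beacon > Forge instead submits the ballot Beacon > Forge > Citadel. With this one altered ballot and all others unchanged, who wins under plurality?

First-place totals with the altered ballot: Forge 0, Citadel 1, Beacon 6.
The winner is unchanged: still Beacon.

Beacon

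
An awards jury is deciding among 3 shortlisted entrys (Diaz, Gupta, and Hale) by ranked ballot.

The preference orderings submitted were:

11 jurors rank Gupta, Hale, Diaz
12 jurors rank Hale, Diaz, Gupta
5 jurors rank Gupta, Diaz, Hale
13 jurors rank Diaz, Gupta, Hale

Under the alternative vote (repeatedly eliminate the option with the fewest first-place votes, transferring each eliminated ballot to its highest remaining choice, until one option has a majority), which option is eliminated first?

Round 1: Gupta 16, Diaz 13, Hale 12. Hale has the fewest and is eliminated.
Round 2: Diaz 25, Gupta 16. Diaz has a majority.

Hale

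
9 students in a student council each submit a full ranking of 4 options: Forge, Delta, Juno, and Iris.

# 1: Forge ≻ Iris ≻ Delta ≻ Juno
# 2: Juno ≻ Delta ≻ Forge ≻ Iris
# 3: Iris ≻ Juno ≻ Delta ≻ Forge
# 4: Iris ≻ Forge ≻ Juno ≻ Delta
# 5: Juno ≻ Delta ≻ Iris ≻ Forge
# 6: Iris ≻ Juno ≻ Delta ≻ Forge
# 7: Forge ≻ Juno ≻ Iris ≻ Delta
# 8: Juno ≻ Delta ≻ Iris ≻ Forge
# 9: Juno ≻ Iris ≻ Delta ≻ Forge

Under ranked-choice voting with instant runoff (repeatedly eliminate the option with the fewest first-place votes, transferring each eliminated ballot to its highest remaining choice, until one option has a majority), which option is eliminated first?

Round 1: Juno 4, Iris 3, Forge 2, Delta 0. Delta has the fewest and is eliminated.
Round 2: Juno 4, Iris 3, Forge 2. Forge has the fewest and is eliminated.
Round 3: Juno 5, Iris 4. Juno has a majority.

Delta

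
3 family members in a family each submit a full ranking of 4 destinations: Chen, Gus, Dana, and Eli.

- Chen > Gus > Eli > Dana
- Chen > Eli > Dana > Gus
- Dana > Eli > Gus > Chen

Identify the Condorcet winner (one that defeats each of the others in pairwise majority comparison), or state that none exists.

Head-to-head results (3 voters total):
Chen vs Gus: Chen wins 2–1.
Chen vs Dana: Chen wins 2–1.
Chen vs Eli: Chen wins 2–1.
Gus vs Dana: Dana wins 2–1.
Gus vs Eli: Eli wins 2–1.
Dana vs Eli: Eli wins 2–1.
Chen beats each rival — Gus (2–1), Dana (2–1), Eli (2–1) — so Chen is the Condorcet winner.

Chen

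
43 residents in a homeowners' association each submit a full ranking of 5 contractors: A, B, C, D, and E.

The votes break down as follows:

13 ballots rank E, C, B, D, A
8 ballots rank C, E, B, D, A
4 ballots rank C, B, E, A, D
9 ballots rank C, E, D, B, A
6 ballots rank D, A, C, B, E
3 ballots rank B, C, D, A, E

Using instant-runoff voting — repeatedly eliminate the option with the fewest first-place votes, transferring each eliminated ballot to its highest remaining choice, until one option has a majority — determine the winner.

C

Round 1: C 21, E 13, D 6, B 3, A 0. A has the fewest and is eliminated.
Round 2: C 21, E 13, D 6, B 3. B has the fewest and is eliminated.
Round 3: C 24, E 13, D 6. C has a majority.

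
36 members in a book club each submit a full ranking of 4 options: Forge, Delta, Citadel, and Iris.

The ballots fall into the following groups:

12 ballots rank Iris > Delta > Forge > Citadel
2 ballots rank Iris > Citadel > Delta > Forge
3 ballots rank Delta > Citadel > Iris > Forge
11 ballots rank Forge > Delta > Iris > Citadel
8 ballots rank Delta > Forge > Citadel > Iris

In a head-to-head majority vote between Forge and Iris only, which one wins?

Ballots ranking Forge above Iris: 11+8 = 19.
Ballots ranking Iris above Forge: 12+2+3 = 17.
Forge wins the head-to-head, 19–17.

Forge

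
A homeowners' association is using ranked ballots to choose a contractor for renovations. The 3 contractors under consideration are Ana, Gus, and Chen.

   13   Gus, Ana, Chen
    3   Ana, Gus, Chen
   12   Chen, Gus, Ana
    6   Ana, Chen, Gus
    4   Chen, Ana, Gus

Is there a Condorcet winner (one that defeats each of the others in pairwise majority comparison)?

No

Head-to-head results (38 voters total):
Ana vs Gus: Gus wins 25–13.
Ana vs Chen: Ana wins 22–16.
Gus vs Chen: Chen wins 22–16.
No candidate beats all others: Ana beats Chen beats Gus beats Ana, a majority cycle.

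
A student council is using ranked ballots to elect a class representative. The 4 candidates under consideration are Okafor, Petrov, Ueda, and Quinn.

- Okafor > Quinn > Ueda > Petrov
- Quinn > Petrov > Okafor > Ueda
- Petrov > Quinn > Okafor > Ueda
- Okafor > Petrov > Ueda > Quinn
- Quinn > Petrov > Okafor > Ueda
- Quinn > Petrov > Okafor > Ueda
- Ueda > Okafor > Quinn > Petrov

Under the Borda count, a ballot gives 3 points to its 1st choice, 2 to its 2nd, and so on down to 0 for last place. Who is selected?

Borda scores:
  Okafor: 3 + 1 + 1 + 3 + 1 + 1 + 2 = 12
  Petrov: 0 + 2 + 3 + 2 + 2 + 2 + 0 = 11
  Ueda: 1 + 0 + 0 + 1 + 0 + 0 + 3 = 5
  Quinn: 2 + 3 + 2 + 0 + 3 + 3 + 1 = 14
Quinn has the highest total.

Quinn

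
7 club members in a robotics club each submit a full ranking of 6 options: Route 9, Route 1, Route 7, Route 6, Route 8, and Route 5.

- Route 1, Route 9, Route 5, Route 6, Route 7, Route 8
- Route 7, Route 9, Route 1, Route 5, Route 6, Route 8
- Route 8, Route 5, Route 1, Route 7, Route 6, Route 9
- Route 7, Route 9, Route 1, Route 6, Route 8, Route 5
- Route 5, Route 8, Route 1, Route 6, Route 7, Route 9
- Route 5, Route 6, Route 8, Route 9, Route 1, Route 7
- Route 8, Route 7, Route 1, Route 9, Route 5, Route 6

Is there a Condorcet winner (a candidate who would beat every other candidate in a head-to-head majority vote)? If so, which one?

Head-to-head results (7 voters total):
Route 9 vs Route 1: Route 1 wins 4–3.
Route 9 vs Route 7: Route 7 wins 5–2.
Route 9 vs Route 6: Route 9 wins 4–3.
Route 9 vs Route 8: Route 8 wins 4–3.
Route 9 vs Route 5: Route 9 wins 4–3.
Route 1 vs Route 7: Route 1 wins 4–3.
Route 1 vs Route 6: Route 1 wins 6–1.
Route 1 vs Route 8: Route 8 wins 4–3.
Route 1 vs Route 5: Route 1 wins 4–3.
Route 7 vs Route 6: Route 7 wins 4–3.
Route 7 vs Route 8: Route 8 wins 4–3.
Route 7 vs Route 5: Route 5 wins 4–3.
Route 6 vs Route 8: Route 6 wins 4–3.
Route 6 vs Route 5: Route 5 wins 6–1.
Route 8 vs Route 5: Route 5 wins 4–3.
No candidate beats all others: Route 9 beats Route 5 beats Route 7 beats Route 9, a majority cycle.

None — there is no Condorcet winner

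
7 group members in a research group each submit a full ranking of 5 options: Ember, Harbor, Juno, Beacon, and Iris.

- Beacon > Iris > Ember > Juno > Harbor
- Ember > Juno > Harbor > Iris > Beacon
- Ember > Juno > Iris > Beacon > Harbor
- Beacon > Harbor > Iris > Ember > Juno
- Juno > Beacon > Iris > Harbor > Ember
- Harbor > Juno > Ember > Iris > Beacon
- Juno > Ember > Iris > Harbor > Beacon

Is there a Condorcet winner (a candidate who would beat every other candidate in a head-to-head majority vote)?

Yes

Head-to-head results (7 voters total):
Ember vs Harbor: Ember wins 4–3.
Ember vs Juno: Ember wins 4–3.
Ember vs Beacon: Ember wins 4–3.
Ember vs Iris: Ember wins 4–3.
Harbor vs Juno: Juno wins 5–2.
Harbor vs Beacon: Beacon wins 4–3.
Harbor vs Iris: Iris wins 4–3.
Juno vs Beacon: Juno wins 5–2.
Juno vs Iris: Juno wins 5–2.
Beacon vs Iris: Iris wins 4–3.
Ember beats each rival — Harbor (4–3), Juno (4–3), Beacon (4–3), Iris (4–3) — so Ember is the Condorcet winner.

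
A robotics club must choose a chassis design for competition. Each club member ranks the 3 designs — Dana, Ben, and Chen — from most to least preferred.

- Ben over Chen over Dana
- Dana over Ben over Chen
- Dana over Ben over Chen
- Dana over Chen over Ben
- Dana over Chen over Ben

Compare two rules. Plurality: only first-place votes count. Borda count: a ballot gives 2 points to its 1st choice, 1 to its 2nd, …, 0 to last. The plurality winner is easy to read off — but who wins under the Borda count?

Dana

Plurality first-place counts: Dana 4, Ben 1, Chen 0 → Dana.
Borda totals: Dana 8, Ben 4, Chen 3 → Dana.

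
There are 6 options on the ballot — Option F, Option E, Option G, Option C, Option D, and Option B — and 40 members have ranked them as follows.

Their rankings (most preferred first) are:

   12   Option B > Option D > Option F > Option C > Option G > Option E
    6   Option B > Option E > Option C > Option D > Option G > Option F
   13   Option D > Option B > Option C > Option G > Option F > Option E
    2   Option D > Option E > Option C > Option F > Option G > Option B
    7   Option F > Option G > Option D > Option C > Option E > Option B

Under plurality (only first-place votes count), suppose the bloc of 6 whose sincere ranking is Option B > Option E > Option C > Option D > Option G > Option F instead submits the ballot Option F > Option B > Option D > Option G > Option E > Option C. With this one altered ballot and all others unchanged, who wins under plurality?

First-place totals with the altered ballot: Option F 13, Option E 0, Option G 0, Option C 0, Option D 15, Option B 12.
The switch changes the winner from Option B to Option D.

Option D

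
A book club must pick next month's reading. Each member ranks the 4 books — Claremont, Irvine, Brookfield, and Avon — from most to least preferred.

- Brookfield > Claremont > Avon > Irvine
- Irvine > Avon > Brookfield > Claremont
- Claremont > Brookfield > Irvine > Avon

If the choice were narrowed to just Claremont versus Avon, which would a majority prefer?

Claremont

Ballots ranking Claremont above Avon: 2.
Ballots ranking Avon above Claremont: 1.
Claremont wins the head-to-head, 2–1.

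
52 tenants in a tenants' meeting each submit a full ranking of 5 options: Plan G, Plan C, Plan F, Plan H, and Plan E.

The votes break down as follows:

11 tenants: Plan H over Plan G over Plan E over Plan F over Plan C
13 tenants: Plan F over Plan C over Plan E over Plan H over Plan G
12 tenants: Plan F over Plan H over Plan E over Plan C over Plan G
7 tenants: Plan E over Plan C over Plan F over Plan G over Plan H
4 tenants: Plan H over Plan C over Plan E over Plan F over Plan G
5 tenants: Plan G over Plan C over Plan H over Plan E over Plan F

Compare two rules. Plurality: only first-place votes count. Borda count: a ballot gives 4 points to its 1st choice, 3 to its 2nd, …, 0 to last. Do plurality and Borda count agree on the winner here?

Plurality first-place counts: Plan G 5, Plan C 0, Plan F 25, Plan H 15, Plan E 7 → Plan F.
Borda totals: Plan G 60, Plan C 99, Plan F 129, Plan H 119, Plan E 113 → Plan F.
The two rules agree on Plan F.

Yes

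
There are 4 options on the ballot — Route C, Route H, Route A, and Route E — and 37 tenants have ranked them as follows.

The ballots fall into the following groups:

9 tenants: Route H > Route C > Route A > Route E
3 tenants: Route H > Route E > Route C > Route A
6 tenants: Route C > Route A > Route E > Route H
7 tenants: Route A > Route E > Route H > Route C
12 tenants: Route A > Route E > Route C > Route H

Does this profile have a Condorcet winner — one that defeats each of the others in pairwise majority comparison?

Head-to-head results (37 voters total):
Route C vs Route H: Route H wins 19–18.
Route C vs Route A: Route A wins 19–18.
Route C vs Route E: Route E wins 22–15.
Route H vs Route A: Route A wins 25–12.
Route H vs Route E: Route E wins 25–12.
Route A vs Route E: Route A wins 34–3.
Route A beats each rival — Route C (19–18), Route H (25–12), Route E (34–3) — so Route A is the Condorcet winner.

Yes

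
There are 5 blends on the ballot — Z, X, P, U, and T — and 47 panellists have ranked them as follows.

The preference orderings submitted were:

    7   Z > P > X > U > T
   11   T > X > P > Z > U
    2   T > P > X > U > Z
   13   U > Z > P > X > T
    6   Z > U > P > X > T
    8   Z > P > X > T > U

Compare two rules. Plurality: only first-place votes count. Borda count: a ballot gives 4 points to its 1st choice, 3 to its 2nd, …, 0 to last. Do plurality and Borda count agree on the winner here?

Plurality first-place counts: Z 21, X 0, P 0, U 13, T 13 → Z.
Borda totals: Z 134, X 86, P 111, U 79, T 60 → Z.
The two rules agree on Z.

Yes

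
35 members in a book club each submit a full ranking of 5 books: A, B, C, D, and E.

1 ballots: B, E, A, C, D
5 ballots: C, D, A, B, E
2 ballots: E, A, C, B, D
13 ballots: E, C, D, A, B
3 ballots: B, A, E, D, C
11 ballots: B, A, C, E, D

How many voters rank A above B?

Ballots ranking A above B: 5+2+13 = 20.
Ballots ranking B above A: 1+3+11 = 15.
So 20 of 35 voters prefer A to B.

20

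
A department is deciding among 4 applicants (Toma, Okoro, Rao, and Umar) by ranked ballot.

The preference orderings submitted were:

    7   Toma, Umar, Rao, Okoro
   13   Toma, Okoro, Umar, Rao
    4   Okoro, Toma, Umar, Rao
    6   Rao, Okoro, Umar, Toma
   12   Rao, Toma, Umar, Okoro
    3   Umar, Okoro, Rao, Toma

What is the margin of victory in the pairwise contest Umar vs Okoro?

Ballots ranking Umar above Okoro: 7+12+3 = 22.
Ballots ranking Okoro above Umar: 13+4+6 = 23.
Okoro wins 23–22, a margin of 1.

1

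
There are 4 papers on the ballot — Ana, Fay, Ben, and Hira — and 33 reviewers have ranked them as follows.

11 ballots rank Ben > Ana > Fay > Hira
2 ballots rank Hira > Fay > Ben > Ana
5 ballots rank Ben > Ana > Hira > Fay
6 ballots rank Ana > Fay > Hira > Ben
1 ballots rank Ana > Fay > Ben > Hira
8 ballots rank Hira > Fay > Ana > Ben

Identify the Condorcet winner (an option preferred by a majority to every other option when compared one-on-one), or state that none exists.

None — there is no Condorcet winner

Head-to-head results (33 voters total):
Ana vs Fay: Ana wins 23–10.
Ana vs Ben: Ben wins 18–15.
Ana vs Hira: Ana wins 23–10.
Fay vs Ben: Fay wins 17–16.
Fay vs Hira: Fay wins 18–15.
Ben vs Hira: Ben wins 17–16.
No candidate beats all others: Ana beats Fay beats Ben beats Ana, a majority cycle.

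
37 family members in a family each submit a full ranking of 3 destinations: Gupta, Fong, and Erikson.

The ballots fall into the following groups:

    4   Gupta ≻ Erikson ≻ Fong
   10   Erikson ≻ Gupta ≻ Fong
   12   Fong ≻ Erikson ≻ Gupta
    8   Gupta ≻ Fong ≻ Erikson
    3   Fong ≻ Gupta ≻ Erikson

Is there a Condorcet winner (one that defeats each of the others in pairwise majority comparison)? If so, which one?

Head-to-head results (37 voters total):
Gupta vs Fong: Gupta wins 22–15.
Gupta vs Erikson: Erikson wins 22–15.
Fong vs Erikson: Fong wins 23–14.
No candidate beats all others: Gupta beats Fong beats Erikson beats Gupta, a majority cycle.

None — there is no Condorcet winner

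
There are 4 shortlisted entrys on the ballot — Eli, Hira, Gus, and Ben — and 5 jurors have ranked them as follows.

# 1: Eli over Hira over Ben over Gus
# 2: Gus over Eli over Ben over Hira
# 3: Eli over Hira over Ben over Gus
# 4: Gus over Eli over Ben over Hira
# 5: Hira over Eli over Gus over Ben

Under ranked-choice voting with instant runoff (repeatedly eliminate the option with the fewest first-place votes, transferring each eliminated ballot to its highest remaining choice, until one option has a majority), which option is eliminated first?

Ben

Round 1: Eli 2, Gus 2, Hira 1, Ben 0. Ben has the fewest and is eliminated.
Round 2: Eli 2, Gus 2, Hira 1. Hira has the fewest and is eliminated.
Round 3: Eli 3, Gus 2. Eli has a majority.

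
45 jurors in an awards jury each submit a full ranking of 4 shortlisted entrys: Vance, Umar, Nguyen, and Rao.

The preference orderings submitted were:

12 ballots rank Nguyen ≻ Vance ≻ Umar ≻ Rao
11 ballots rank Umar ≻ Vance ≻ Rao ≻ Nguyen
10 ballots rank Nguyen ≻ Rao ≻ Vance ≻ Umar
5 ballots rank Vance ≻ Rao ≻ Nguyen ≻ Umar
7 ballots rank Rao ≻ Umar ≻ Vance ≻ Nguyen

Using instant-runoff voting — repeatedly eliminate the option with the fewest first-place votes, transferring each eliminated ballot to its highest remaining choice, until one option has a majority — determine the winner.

Round 1: Nguyen 22, Umar 11, Rao 7, Vance 5. Vance has the fewest and is eliminated.
Round 2: Nguyen 22, Rao 12, Umar 11. Umar has the fewest and is eliminated.
Round 3: Rao 23, Nguyen 22. Rao has a majority.

Rao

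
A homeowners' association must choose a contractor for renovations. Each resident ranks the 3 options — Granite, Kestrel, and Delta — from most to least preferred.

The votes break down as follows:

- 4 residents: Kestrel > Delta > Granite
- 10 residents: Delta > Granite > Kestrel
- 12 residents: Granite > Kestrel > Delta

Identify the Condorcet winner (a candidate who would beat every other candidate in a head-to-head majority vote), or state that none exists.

Head-to-head results (26 voters total):
Granite vs Kestrel: Granite wins 22–4.
Granite vs Delta: Delta wins 14–12.
Kestrel vs Delta: Kestrel wins 16–10.
No candidate beats all others: Granite beats Kestrel beats Delta beats Granite, a majority cycle.

No Condorcet winner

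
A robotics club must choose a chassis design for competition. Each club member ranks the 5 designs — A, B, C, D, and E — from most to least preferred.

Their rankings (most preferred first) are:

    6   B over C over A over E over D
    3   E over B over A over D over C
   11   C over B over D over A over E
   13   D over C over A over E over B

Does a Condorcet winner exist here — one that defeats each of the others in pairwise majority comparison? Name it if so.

C

Head-to-head results (33 voters total):
A vs B: B wins 20–13.
A vs C: C wins 30–3.
A vs D: D wins 24–9.
A vs E: A wins 30–3.
B vs C: C wins 24–9.
B vs D: B wins 20–13.
B vs E: B wins 17–16.
C vs D: C wins 17–16.
C vs E: C wins 30–3.
D vs E: D wins 24–9.
C beats each rival — A (30–3), B (24–9), D (17–16), E (30–3) — so C is the Condorcet winner.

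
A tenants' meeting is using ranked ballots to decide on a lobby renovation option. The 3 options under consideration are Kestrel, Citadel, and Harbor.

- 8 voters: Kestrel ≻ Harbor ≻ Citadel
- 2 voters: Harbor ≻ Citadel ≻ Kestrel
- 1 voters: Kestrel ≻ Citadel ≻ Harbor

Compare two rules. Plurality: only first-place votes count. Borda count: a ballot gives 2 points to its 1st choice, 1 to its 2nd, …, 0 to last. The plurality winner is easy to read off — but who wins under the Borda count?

Kestrel

Plurality first-place counts: Kestrel 9, Citadel 0, Harbor 2 → Kestrel.
Borda totals: Kestrel 18, Citadel 3, Harbor 12 → Kestrel.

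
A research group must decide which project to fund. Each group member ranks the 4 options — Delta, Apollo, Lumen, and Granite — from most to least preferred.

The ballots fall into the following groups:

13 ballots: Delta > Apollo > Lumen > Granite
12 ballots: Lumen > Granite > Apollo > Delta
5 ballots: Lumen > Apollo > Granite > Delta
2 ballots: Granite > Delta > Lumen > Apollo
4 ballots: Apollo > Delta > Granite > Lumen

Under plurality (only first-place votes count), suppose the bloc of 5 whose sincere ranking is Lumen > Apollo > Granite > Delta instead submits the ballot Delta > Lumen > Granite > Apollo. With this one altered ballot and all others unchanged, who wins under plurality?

Delta

First-place totals with the altered ballot: Delta 18, Apollo 4, Lumen 12, Granite 2.
The switch changes the winner from Lumen to Delta.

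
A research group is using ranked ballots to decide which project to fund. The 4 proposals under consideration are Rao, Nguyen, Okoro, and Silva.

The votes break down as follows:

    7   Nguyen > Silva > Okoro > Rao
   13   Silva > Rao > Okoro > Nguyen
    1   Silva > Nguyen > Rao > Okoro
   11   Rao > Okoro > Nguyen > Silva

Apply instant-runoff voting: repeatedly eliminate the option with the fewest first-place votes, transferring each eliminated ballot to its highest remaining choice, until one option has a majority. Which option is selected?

Round 1: Silva 14, Rao 11, Nguyen 7, Okoro 0. Okoro has the fewest and is eliminated.
Round 2: Silva 14, Rao 11, Nguyen 7. Nguyen has the fewest and is eliminated.
Round 3: Silva 21, Rao 11. Silva has a majority.

Silva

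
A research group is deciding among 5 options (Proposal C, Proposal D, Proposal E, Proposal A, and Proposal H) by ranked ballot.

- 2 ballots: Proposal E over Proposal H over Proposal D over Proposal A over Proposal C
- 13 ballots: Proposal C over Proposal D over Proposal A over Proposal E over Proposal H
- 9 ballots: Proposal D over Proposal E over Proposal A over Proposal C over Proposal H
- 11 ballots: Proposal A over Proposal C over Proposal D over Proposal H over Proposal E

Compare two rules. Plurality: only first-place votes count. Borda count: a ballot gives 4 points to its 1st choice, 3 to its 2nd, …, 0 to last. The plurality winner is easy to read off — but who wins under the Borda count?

Plurality first-place counts: Proposal C 13, Proposal D 9, Proposal E 2, Proposal A 11, Proposal H 0 → Proposal C.
Borda totals: Proposal C 94, Proposal D 101, Proposal E 48, Proposal A 90, Proposal H 17 → Proposal D.

Proposal D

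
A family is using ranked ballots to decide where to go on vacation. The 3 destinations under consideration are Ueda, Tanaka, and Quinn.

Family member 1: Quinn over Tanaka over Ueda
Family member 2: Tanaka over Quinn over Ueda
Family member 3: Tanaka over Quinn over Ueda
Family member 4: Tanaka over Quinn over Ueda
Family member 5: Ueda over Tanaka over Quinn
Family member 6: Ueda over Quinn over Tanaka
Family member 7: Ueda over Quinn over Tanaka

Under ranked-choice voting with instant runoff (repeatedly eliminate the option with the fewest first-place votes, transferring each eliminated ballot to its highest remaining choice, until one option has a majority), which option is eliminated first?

Round 1: Ueda 3, Tanaka 3, Quinn 1. Quinn has the fewest and is eliminated.
Round 2: Tanaka 4, Ueda 3. Tanaka has a majority.

Quinn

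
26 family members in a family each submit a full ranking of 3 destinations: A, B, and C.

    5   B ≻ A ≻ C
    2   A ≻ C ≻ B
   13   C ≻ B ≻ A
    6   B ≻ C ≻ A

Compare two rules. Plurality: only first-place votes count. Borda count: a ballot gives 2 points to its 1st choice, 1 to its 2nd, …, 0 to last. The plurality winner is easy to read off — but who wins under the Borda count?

B

Plurality first-place counts: A 2, B 11, C 13 → C.
Borda totals: A 9, B 35, C 34 → B.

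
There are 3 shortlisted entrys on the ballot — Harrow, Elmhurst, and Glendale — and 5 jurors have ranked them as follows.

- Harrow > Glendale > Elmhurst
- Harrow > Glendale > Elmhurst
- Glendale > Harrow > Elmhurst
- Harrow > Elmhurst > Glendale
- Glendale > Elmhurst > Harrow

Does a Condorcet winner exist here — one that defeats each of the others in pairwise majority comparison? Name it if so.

Harrow

Head-to-head results (5 voters total):
Harrow vs Elmhurst: Harrow wins 4–1.
Harrow vs Glendale: Harrow wins 3–2.
Elmhurst vs Glendale: Glendale wins 4–1.
Harrow beats each rival — Elmhurst (4–1), Glendale (3–2) — so Harrow is the Condorcet winner.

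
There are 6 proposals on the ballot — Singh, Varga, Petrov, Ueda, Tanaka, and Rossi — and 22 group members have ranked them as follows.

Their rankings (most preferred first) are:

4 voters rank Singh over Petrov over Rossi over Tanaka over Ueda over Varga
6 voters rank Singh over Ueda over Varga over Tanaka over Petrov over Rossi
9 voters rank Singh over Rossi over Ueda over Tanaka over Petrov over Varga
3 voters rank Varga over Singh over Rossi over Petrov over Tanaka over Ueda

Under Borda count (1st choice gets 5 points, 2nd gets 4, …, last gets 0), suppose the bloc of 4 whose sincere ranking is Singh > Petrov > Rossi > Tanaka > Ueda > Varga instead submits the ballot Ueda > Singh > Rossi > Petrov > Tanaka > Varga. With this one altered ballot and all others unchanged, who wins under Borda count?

Singh

Borda totals with the altered ballot: Singh 103, Varga 33, Petrov 29, Ueda 71, Tanaka 37, Rossi 57.
The winner is unchanged: still Singh.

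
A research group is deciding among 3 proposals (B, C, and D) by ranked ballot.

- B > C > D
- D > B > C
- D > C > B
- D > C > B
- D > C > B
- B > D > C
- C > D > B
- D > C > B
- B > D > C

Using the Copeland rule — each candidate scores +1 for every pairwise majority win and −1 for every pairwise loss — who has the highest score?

Pairwise results:
  B vs C: C wins 5–4.
  B vs D: D wins 6–3.
  C vs D: D wins 7–2.
Copeland scores (wins − losses):
  B: 0 − 2 = -2
  C: 1 − 1 = 0
  D: 2 − 0 = 2
D has the best Copeland score.

D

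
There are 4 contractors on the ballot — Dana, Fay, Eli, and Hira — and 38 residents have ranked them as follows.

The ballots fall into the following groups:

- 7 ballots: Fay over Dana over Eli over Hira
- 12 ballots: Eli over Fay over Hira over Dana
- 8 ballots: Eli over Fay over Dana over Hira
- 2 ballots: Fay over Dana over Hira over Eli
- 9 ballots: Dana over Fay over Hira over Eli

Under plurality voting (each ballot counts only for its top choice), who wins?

First-place vote totals:
  Dana: 9
  Fay: 9
  Eli: 20
  Hira: 0
Eli has the most first-place votes.

Eli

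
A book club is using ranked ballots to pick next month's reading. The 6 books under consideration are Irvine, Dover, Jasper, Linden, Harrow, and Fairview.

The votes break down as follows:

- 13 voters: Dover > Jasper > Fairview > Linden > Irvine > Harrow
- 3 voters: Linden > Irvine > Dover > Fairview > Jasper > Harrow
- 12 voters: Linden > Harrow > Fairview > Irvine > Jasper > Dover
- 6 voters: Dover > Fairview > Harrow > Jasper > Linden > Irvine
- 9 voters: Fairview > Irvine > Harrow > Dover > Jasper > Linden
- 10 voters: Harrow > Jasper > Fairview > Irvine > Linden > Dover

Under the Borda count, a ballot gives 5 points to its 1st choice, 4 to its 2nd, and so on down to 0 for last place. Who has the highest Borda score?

Fairview

Borda scores:
  Irvine: 13·1 + 3·4 + 12·2 + 6·0 + 9·4 + 10·2 = 105
  Dover: 13·5 + 3·3 + 12·0 + 6·5 + 9·2 + 10·0 = 122
  Jasper: 13·4 + 3·1 + 12·1 + 6·2 + 9·1 + 10·4 = 128
  Linden: 13·2 + 3·5 + 12·5 + 6·1 + 9·0 + 10·1 = 117
  Harrow: 13·0 + 3·0 + 12·4 + 6·3 + 9·3 + 10·5 = 143
  Fairview: 13·3 + 3·2 + 12·3 + 6·4 + 9·5 + 10·3 = 180
Fairview has the highest total.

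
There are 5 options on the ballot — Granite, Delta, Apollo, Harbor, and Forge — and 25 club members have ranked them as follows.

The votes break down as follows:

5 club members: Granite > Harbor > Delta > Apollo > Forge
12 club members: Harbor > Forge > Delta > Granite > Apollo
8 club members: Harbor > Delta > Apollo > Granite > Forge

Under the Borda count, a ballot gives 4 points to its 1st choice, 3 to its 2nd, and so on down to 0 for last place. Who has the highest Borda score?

Harbor

Borda scores:
  Granite: 5·4 + 12·1 + 8·1 = 40
  Delta: 5·2 + 12·2 + 8·3 = 58
  Apollo: 5·1 + 12·0 + 8·2 = 21
  Harbor: 5·3 + 12·4 + 8·4 = 95
  Forge: 5·0 + 12·3 + 8·0 = 36
Harbor has the highest total.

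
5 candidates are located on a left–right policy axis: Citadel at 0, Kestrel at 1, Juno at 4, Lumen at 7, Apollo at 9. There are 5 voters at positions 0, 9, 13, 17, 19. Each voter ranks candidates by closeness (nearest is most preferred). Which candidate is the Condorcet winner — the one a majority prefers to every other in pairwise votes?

With single-peaked preferences on a line, the Condorcet winner is the candidate closest to the median voter.
The median voter (position 13) is closest to Apollo at 9.
Check: Apollo vs Juno — voters closer to Apollo: 4 of 5.

Apollo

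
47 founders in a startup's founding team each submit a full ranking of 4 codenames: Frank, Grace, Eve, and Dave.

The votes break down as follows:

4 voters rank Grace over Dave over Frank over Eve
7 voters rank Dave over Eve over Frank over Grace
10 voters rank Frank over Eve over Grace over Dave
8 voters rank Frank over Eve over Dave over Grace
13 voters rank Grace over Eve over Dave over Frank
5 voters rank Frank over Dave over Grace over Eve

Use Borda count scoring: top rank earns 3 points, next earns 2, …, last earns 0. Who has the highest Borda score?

Borda scores:
  Frank: 4·1 + 7·1 + 10·3 + 8·3 + 13·0 + 5·3 = 80
  Grace: 4·3 + 7·0 + 10·1 + 8·0 + 13·3 + 5·1 = 66
  Eve: 4·0 + 7·2 + 10·2 + 8·2 + 13·2 + 5·0 = 76
  Dave: 4·2 + 7·3 + 10·0 + 8·1 + 13·1 + 5·2 = 60
Frank has the highest total.

Frank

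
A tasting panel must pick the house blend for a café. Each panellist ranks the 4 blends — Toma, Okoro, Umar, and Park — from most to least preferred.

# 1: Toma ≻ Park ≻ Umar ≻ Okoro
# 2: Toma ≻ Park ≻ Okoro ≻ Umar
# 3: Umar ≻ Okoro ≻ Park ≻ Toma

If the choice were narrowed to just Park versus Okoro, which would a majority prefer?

Park

Ballots ranking Park above Okoro: 2.
Ballots ranking Okoro above Park: 1.
Park wins the head-to-head, 2–1.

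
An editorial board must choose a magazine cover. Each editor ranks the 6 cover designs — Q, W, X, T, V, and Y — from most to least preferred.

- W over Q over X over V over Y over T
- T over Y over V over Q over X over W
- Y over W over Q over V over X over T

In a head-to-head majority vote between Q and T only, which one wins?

Ballots ranking Q above T: 2.
Ballots ranking T above Q: 1.
Q wins the head-to-head, 2–1.

Q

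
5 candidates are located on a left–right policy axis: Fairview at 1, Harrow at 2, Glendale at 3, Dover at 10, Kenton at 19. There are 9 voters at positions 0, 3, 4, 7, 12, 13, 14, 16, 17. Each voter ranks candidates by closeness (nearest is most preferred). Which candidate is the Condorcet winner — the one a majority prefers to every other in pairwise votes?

Dover

With single-peaked preferences on a line, the Condorcet winner is the candidate closest to the median voter.
The median voter (position 12) is closest to Dover at 10.
Check: Dover vs Glendale — voters closer to Dover: 6 of 9.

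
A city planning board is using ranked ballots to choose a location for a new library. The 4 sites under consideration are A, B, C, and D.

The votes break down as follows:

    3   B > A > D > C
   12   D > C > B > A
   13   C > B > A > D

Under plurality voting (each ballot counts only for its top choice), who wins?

First-place vote totals:
  A: 0
  B: 3
  C: 13
  D: 12
C has the most first-place votes.

C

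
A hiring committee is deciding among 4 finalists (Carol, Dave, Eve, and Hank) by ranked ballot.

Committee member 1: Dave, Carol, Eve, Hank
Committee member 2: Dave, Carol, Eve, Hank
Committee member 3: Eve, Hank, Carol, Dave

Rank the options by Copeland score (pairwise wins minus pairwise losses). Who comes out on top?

Dave

Pairwise results:
  Carol vs Dave: Dave wins 2–1.
  Carol vs Eve: Carol wins 2–1.
  Carol vs Hank: Carol wins 2–1.
  Dave vs Eve: Dave wins 2–1.
  Dave vs Hank: Dave wins 2–1.
  Eve vs Hank: Eve wins 3–0.
Copeland scores (wins − losses):
  Carol: 2 − 1 = 1
  Dave: 3 − 0 = 3
  Eve: 1 − 2 = -1
  Hank: 0 − 3 = -3
Dave has the best Copeland score.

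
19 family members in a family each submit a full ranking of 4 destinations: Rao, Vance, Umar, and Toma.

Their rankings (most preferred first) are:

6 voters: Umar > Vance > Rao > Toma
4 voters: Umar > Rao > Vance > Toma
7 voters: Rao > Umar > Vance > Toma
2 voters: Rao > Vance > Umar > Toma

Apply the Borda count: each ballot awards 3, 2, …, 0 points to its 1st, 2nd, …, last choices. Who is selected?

Borda scores:
  Rao: 6·1 + 4·2 + 7·3 + 2·3 = 41
  Vance: 6·2 + 4·1 + 7·1 + 2·2 = 27
  Umar: 6·3 + 4·3 + 7·2 + 2·1 = 46
  Toma: 6·0 + 4·0 + 7·0 + 2·0 = 0
Umar has the highest total.

Umar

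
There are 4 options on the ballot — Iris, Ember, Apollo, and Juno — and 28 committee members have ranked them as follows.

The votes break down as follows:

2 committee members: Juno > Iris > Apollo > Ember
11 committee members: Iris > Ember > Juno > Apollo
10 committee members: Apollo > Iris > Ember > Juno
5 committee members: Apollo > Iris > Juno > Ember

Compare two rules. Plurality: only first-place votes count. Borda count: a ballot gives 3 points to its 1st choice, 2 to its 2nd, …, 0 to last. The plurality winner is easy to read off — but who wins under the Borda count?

Plurality first-place counts: Iris 11, Ember 0, Apollo 15, Juno 2 → Apollo.
Borda totals: Iris 67, Ember 32, Apollo 47, Juno 22 → Iris.

Iris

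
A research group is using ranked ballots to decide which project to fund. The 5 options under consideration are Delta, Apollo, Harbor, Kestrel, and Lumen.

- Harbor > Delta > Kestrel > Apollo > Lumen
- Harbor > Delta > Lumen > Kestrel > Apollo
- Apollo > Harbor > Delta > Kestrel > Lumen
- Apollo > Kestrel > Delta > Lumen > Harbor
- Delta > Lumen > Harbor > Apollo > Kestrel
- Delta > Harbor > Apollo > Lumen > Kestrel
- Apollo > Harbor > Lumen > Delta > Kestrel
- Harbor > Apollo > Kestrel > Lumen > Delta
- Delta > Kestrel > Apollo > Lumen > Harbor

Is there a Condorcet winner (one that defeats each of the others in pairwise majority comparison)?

Head-to-head results (9 voters total):
Delta vs Apollo: Delta wins 5–4.
Delta vs Harbor: Harbor wins 5–4.
Delta vs Kestrel: Delta wins 7–2.
Delta vs Lumen: Delta wins 7–2.
Apollo vs Harbor: Harbor wins 5–4.
Apollo vs Kestrel: Apollo wins 6–3.
Apollo vs Lumen: Apollo wins 7–2.
Harbor vs Kestrel: Harbor wins 7–2.
Harbor vs Lumen: Harbor wins 6–3.
Kestrel vs Lumen: Kestrel wins 5–4.
Harbor beats each rival — Delta (5–4), Apollo (5–4), Kestrel (7–2), Lumen (6–3) — so Harbor is the Condorcet winner.

Yes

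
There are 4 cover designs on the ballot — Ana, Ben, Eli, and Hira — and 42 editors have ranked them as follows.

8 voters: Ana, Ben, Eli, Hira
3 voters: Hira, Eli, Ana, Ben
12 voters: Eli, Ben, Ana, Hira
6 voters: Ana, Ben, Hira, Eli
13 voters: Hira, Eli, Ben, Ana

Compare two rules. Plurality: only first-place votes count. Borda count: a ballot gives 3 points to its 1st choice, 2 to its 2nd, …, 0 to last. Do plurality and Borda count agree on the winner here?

Plurality first-place counts: Ana 14, Ben 0, Eli 12, Hira 16 → Hira.
Borda totals: Ana 57, Ben 65, Eli 76, Hira 54 → Eli.
The two rules disagree: plurality picks Hira, Borda picks Eli.

No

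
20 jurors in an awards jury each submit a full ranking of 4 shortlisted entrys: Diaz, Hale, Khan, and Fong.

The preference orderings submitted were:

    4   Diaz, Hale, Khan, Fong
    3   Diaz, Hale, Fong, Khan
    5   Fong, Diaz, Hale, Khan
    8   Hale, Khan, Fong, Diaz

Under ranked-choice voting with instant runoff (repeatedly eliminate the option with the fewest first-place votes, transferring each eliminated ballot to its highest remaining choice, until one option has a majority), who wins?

Diaz

Round 1: Hale 8, Diaz 7, Fong 5, Khan 0. Khan has the fewest and is eliminated.
Round 2: Hale 8, Diaz 7, Fong 5. Fong has the fewest and is eliminated.
Round 3: Diaz 12, Hale 8. Diaz has a majority.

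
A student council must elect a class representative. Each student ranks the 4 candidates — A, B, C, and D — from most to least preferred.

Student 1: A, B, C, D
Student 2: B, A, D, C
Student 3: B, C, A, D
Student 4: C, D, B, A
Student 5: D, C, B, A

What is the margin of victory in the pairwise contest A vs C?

Ballots ranking A above C: 2.
Ballots ranking C above A: 3.
C wins 3–2, a margin of 1.

1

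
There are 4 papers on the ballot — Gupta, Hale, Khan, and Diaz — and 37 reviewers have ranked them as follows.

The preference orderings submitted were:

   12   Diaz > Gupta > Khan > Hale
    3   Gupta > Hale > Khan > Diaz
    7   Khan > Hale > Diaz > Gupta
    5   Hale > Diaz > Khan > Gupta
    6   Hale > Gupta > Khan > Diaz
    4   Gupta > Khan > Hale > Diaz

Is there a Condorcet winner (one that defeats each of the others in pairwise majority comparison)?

No

Head-to-head results (37 voters total):
Gupta vs Hale: Gupta wins 19–18.
Gupta vs Khan: Gupta wins 25–12.
Gupta vs Diaz: Diaz wins 24–13.
Hale vs Khan: Khan wins 23–14.
Hale vs Diaz: Hale wins 25–12.
Khan vs Diaz: Khan wins 20–17.
No candidate beats all others: Gupta beats Hale beats Diaz beats Gupta, a majority cycle.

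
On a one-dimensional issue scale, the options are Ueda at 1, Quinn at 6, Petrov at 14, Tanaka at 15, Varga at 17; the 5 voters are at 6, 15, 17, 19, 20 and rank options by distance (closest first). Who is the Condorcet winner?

Varga

With single-peaked preferences on a line, the Condorcet winner is the candidate closest to the median voter.
The median voter (position 17) is closest to Varga at 17.
Check: Varga vs Quinn — voters closer to Varga: 4 of 5.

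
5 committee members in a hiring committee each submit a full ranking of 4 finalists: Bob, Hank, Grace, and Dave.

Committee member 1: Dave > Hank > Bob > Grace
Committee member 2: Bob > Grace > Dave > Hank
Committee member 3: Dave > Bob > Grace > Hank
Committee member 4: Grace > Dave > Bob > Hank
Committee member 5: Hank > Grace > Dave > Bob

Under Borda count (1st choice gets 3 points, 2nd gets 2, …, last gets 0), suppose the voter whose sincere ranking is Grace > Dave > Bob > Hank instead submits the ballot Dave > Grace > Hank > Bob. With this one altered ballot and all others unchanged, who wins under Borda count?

Dave

Borda totals with the altered ballot: Bob 6, Hank 6, Grace 7, Dave 11.
The winner is unchanged: still Dave.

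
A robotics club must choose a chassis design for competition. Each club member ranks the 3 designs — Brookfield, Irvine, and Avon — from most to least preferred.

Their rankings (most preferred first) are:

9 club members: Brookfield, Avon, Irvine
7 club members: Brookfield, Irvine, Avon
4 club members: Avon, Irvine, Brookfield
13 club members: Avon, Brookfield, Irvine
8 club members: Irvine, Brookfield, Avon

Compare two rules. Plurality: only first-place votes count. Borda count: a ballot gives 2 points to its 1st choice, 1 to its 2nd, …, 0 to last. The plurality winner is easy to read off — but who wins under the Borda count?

Brookfield

Plurality first-place counts: Brookfield 16, Irvine 8, Avon 17 → Avon.
Borda totals: Brookfield 53, Irvine 27, Avon 43 → Brookfield.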